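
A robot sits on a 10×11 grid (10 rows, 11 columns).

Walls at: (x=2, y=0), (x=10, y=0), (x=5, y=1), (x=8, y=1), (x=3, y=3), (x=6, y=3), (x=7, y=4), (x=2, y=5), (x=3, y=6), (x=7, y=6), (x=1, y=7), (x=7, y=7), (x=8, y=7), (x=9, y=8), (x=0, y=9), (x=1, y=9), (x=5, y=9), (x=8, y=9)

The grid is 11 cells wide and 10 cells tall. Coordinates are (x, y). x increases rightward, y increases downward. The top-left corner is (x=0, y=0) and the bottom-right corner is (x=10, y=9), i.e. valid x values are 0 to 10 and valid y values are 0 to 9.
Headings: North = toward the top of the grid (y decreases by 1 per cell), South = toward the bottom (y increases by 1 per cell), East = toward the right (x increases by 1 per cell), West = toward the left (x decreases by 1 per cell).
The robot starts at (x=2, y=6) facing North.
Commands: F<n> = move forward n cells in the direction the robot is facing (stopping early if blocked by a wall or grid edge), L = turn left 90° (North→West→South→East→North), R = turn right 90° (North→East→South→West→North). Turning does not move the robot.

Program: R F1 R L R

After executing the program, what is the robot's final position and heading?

Start: (x=2, y=6), facing North
  R: turn right, now facing East
  F1: move forward 0/1 (blocked), now at (x=2, y=6)
  R: turn right, now facing South
  L: turn left, now facing East
  R: turn right, now facing South
Final: (x=2, y=6), facing South

Answer: Final position: (x=2, y=6), facing South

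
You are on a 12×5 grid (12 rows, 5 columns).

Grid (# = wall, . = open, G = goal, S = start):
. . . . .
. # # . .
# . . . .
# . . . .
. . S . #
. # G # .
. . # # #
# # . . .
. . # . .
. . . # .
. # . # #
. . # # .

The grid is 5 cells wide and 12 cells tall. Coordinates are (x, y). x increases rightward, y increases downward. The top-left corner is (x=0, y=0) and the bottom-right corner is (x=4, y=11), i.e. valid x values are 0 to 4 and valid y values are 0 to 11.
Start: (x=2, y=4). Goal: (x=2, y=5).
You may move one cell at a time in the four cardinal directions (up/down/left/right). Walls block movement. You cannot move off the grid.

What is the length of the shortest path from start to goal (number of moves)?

BFS from (x=2, y=4) until reaching (x=2, y=5):
  Distance 0: (x=2, y=4)
  Distance 1: (x=2, y=3), (x=1, y=4), (x=3, y=4), (x=2, y=5)  <- goal reached here
One shortest path (1 moves): (x=2, y=4) -> (x=2, y=5)

Answer: Shortest path length: 1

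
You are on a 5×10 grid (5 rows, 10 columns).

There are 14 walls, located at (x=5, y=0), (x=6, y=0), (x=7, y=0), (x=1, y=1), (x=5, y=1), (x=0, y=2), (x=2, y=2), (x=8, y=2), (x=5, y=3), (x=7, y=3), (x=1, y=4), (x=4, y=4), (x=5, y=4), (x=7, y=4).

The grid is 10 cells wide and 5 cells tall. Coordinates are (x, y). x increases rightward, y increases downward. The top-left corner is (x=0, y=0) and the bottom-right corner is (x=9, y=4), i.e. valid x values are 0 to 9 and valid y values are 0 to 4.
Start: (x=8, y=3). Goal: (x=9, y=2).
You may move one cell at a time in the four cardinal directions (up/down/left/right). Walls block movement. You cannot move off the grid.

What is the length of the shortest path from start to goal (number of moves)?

Answer: Shortest path length: 2

Derivation:
BFS from (x=8, y=3) until reaching (x=9, y=2):
  Distance 0: (x=8, y=3)
  Distance 1: (x=9, y=3), (x=8, y=4)
  Distance 2: (x=9, y=2), (x=9, y=4)  <- goal reached here
One shortest path (2 moves): (x=8, y=3) -> (x=9, y=3) -> (x=9, y=2)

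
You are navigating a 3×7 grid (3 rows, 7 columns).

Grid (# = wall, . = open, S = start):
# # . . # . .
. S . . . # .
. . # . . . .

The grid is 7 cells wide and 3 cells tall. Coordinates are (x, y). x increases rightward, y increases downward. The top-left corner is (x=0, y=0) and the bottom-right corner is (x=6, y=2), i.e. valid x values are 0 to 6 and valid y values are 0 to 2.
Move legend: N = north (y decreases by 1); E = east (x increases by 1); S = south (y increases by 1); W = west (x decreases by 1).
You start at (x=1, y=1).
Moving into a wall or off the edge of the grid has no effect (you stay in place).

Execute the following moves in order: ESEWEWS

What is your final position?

Start: (x=1, y=1)
  E (east): (x=1, y=1) -> (x=2, y=1)
  S (south): blocked, stay at (x=2, y=1)
  E (east): (x=2, y=1) -> (x=3, y=1)
  W (west): (x=3, y=1) -> (x=2, y=1)
  E (east): (x=2, y=1) -> (x=3, y=1)
  W (west): (x=3, y=1) -> (x=2, y=1)
  S (south): blocked, stay at (x=2, y=1)
Final: (x=2, y=1)

Answer: Final position: (x=2, y=1)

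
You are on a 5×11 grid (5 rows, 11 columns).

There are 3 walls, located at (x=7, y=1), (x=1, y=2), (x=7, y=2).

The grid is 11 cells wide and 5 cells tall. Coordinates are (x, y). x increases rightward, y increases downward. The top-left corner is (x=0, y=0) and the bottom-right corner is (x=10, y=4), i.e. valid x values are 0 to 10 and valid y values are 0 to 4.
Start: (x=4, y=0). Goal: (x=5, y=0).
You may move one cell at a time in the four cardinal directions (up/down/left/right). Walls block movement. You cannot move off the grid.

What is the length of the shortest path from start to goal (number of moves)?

BFS from (x=4, y=0) until reaching (x=5, y=0):
  Distance 0: (x=4, y=0)
  Distance 1: (x=3, y=0), (x=5, y=0), (x=4, y=1)  <- goal reached here
One shortest path (1 moves): (x=4, y=0) -> (x=5, y=0)

Answer: Shortest path length: 1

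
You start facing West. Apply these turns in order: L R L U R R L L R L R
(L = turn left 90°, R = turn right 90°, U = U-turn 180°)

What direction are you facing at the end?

Answer: Final heading: East

Derivation:
Start: West
  L (left (90° counter-clockwise)) -> South
  R (right (90° clockwise)) -> West
  L (left (90° counter-clockwise)) -> South
  U (U-turn (180°)) -> North
  R (right (90° clockwise)) -> East
  R (right (90° clockwise)) -> South
  L (left (90° counter-clockwise)) -> East
  L (left (90° counter-clockwise)) -> North
  R (right (90° clockwise)) -> East
  L (left (90° counter-clockwise)) -> North
  R (right (90° clockwise)) -> East
Final: East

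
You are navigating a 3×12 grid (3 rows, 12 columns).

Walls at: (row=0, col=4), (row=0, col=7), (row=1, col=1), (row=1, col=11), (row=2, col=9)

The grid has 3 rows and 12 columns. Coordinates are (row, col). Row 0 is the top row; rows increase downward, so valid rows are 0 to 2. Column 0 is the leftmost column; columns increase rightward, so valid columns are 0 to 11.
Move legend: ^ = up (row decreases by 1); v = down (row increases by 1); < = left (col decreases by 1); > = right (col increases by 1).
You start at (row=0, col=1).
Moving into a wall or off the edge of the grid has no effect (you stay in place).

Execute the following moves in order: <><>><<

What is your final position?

Answer: Final position: (row=0, col=0)

Derivation:
Start: (row=0, col=1)
  < (left): (row=0, col=1) -> (row=0, col=0)
  > (right): (row=0, col=0) -> (row=0, col=1)
  < (left): (row=0, col=1) -> (row=0, col=0)
  > (right): (row=0, col=0) -> (row=0, col=1)
  > (right): (row=0, col=1) -> (row=0, col=2)
  < (left): (row=0, col=2) -> (row=0, col=1)
  < (left): (row=0, col=1) -> (row=0, col=0)
Final: (row=0, col=0)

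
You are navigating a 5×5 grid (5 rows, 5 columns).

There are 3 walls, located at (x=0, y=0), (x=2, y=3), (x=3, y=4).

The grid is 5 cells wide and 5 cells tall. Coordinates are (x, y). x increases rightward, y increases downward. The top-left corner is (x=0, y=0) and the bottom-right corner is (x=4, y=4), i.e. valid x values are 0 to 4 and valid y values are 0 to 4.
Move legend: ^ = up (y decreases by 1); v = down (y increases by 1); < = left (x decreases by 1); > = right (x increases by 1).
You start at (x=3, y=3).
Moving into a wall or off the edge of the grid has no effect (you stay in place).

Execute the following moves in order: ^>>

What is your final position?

Answer: Final position: (x=4, y=2)

Derivation:
Start: (x=3, y=3)
  ^ (up): (x=3, y=3) -> (x=3, y=2)
  > (right): (x=3, y=2) -> (x=4, y=2)
  > (right): blocked, stay at (x=4, y=2)
Final: (x=4, y=2)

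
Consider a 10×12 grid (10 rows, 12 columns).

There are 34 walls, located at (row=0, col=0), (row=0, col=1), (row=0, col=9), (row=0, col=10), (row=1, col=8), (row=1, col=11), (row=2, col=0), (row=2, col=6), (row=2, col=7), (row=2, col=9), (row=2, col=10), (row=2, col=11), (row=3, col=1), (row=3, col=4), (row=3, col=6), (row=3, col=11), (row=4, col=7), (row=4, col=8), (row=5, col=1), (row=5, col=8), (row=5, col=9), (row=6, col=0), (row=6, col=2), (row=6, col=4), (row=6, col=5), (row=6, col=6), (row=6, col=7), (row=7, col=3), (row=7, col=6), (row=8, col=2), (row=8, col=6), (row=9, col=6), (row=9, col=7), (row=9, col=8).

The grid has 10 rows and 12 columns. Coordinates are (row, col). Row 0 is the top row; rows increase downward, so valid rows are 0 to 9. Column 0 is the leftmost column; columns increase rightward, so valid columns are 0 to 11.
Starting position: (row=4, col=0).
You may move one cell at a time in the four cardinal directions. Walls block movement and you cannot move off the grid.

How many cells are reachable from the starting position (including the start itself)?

BFS flood-fill from (row=4, col=0):
  Distance 0: (row=4, col=0)
  Distance 1: (row=3, col=0), (row=4, col=1), (row=5, col=0)
  Distance 2: (row=4, col=2)
  Distance 3: (row=3, col=2), (row=4, col=3), (row=5, col=2)
  Distance 4: (row=2, col=2), (row=3, col=3), (row=4, col=4), (row=5, col=3)
  Distance 5: (row=1, col=2), (row=2, col=1), (row=2, col=3), (row=4, col=5), (row=5, col=4), (row=6, col=3)
  Distance 6: (row=0, col=2), (row=1, col=1), (row=1, col=3), (row=2, col=4), (row=3, col=5), (row=4, col=6), (row=5, col=5)
  Distance 7: (row=0, col=3), (row=1, col=0), (row=1, col=4), (row=2, col=5), (row=5, col=6)
  Distance 8: (row=0, col=4), (row=1, col=5), (row=5, col=7)
  Distance 9: (row=0, col=5), (row=1, col=6)
  Distance 10: (row=0, col=6), (row=1, col=7)
  Distance 11: (row=0, col=7)
  Distance 12: (row=0, col=8)
Total reachable: 39 (grid has 86 open cells total)

Answer: Reachable cells: 39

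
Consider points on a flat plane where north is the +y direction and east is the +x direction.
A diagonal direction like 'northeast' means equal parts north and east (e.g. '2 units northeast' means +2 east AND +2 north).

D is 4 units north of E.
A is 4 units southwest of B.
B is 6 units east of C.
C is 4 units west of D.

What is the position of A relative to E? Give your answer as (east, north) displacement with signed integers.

Place E at the origin (east=0, north=0).
  D is 4 units north of E: delta (east=+0, north=+4); D at (east=0, north=4).
  C is 4 units west of D: delta (east=-4, north=+0); C at (east=-4, north=4).
  B is 6 units east of C: delta (east=+6, north=+0); B at (east=2, north=4).
  A is 4 units southwest of B: delta (east=-4, north=-4); A at (east=-2, north=0).
Therefore A relative to E: (east=-2, north=0).

Answer: A is at (east=-2, north=0) relative to E.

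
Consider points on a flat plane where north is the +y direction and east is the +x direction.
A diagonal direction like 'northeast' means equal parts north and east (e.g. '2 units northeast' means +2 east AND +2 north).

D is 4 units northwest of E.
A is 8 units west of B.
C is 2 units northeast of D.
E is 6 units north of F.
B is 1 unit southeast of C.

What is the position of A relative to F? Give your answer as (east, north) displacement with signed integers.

Answer: A is at (east=-9, north=11) relative to F.

Derivation:
Place F at the origin (east=0, north=0).
  E is 6 units north of F: delta (east=+0, north=+6); E at (east=0, north=6).
  D is 4 units northwest of E: delta (east=-4, north=+4); D at (east=-4, north=10).
  C is 2 units northeast of D: delta (east=+2, north=+2); C at (east=-2, north=12).
  B is 1 unit southeast of C: delta (east=+1, north=-1); B at (east=-1, north=11).
  A is 8 units west of B: delta (east=-8, north=+0); A at (east=-9, north=11).
Therefore A relative to F: (east=-9, north=11).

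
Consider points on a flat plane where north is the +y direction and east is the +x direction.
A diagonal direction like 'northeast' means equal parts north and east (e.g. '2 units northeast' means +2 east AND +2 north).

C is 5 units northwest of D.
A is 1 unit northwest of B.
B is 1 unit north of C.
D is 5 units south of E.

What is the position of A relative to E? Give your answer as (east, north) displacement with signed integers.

Place E at the origin (east=0, north=0).
  D is 5 units south of E: delta (east=+0, north=-5); D at (east=0, north=-5).
  C is 5 units northwest of D: delta (east=-5, north=+5); C at (east=-5, north=0).
  B is 1 unit north of C: delta (east=+0, north=+1); B at (east=-5, north=1).
  A is 1 unit northwest of B: delta (east=-1, north=+1); A at (east=-6, north=2).
Therefore A relative to E: (east=-6, north=2).

Answer: A is at (east=-6, north=2) relative to E.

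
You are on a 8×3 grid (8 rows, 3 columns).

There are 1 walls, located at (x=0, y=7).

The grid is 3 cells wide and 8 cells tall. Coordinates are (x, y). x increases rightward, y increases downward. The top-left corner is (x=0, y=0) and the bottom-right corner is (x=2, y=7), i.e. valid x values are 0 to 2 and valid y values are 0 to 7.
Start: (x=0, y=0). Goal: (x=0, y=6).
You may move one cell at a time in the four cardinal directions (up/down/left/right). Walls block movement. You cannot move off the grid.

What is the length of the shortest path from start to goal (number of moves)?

Answer: Shortest path length: 6

Derivation:
BFS from (x=0, y=0) until reaching (x=0, y=6):
  Distance 0: (x=0, y=0)
  Distance 1: (x=1, y=0), (x=0, y=1)
  Distance 2: (x=2, y=0), (x=1, y=1), (x=0, y=2)
  Distance 3: (x=2, y=1), (x=1, y=2), (x=0, y=3)
  Distance 4: (x=2, y=2), (x=1, y=3), (x=0, y=4)
  Distance 5: (x=2, y=3), (x=1, y=4), (x=0, y=5)
  Distance 6: (x=2, y=4), (x=1, y=5), (x=0, y=6)  <- goal reached here
One shortest path (6 moves): (x=0, y=0) -> (x=0, y=1) -> (x=0, y=2) -> (x=0, y=3) -> (x=0, y=4) -> (x=0, y=5) -> (x=0, y=6)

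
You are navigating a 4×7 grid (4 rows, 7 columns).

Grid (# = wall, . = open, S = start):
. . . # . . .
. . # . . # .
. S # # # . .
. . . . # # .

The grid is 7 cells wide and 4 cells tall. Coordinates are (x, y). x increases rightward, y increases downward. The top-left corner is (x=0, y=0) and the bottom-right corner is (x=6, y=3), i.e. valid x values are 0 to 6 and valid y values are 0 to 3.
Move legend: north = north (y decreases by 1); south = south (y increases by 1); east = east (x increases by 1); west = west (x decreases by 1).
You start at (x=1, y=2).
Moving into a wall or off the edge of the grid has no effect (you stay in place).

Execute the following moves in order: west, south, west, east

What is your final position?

Answer: Final position: (x=1, y=3)

Derivation:
Start: (x=1, y=2)
  west (west): (x=1, y=2) -> (x=0, y=2)
  south (south): (x=0, y=2) -> (x=0, y=3)
  west (west): blocked, stay at (x=0, y=3)
  east (east): (x=0, y=3) -> (x=1, y=3)
Final: (x=1, y=3)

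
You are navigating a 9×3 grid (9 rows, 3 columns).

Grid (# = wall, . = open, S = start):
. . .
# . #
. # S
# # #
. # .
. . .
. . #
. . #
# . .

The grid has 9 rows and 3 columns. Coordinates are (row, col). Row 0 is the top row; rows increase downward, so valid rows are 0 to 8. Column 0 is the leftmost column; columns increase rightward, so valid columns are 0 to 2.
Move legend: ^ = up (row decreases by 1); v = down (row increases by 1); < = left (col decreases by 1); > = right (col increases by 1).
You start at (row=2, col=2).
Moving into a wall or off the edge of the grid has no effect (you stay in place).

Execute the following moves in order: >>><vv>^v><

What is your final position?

Start: (row=2, col=2)
  [×3]> (right): blocked, stay at (row=2, col=2)
  < (left): blocked, stay at (row=2, col=2)
  v (down): blocked, stay at (row=2, col=2)
  v (down): blocked, stay at (row=2, col=2)
  > (right): blocked, stay at (row=2, col=2)
  ^ (up): blocked, stay at (row=2, col=2)
  v (down): blocked, stay at (row=2, col=2)
  > (right): blocked, stay at (row=2, col=2)
  < (left): blocked, stay at (row=2, col=2)
Final: (row=2, col=2)

Answer: Final position: (row=2, col=2)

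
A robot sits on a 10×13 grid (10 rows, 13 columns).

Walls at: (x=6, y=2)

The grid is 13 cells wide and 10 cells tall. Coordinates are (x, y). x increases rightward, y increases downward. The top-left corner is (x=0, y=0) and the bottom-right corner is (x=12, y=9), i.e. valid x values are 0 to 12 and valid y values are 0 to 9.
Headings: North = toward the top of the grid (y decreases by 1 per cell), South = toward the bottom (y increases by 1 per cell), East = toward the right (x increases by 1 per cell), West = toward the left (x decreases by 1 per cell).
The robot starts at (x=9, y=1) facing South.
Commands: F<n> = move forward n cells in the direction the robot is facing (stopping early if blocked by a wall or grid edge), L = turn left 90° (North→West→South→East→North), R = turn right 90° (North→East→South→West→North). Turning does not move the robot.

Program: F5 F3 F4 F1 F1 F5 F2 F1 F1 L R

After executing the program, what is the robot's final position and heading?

Start: (x=9, y=1), facing South
  F5: move forward 5, now at (x=9, y=6)
  F3: move forward 3, now at (x=9, y=9)
  F4: move forward 0/4 (blocked), now at (x=9, y=9)
  F1: move forward 0/1 (blocked), now at (x=9, y=9)
  F1: move forward 0/1 (blocked), now at (x=9, y=9)
  F5: move forward 0/5 (blocked), now at (x=9, y=9)
  F2: move forward 0/2 (blocked), now at (x=9, y=9)
  F1: move forward 0/1 (blocked), now at (x=9, y=9)
  F1: move forward 0/1 (blocked), now at (x=9, y=9)
  L: turn left, now facing East
  R: turn right, now facing South
Final: (x=9, y=9), facing South

Answer: Final position: (x=9, y=9), facing South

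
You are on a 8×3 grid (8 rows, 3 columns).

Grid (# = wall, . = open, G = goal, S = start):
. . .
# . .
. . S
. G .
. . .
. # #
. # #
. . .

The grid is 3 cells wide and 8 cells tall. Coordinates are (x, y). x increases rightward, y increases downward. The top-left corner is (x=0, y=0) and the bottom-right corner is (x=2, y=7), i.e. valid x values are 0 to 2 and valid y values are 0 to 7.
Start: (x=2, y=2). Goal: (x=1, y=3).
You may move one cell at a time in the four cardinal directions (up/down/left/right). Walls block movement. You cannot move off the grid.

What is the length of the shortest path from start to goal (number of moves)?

Answer: Shortest path length: 2

Derivation:
BFS from (x=2, y=2) until reaching (x=1, y=3):
  Distance 0: (x=2, y=2)
  Distance 1: (x=2, y=1), (x=1, y=2), (x=2, y=3)
  Distance 2: (x=2, y=0), (x=1, y=1), (x=0, y=2), (x=1, y=3), (x=2, y=4)  <- goal reached here
One shortest path (2 moves): (x=2, y=2) -> (x=1, y=2) -> (x=1, y=3)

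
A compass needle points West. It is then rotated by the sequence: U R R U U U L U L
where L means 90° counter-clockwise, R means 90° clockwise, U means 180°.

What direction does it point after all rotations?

Answer: Final heading: East

Derivation:
Start: West
  U (U-turn (180°)) -> East
  R (right (90° clockwise)) -> South
  R (right (90° clockwise)) -> West
  U (U-turn (180°)) -> East
  U (U-turn (180°)) -> West
  U (U-turn (180°)) -> East
  L (left (90° counter-clockwise)) -> North
  U (U-turn (180°)) -> South
  L (left (90° counter-clockwise)) -> East
Final: East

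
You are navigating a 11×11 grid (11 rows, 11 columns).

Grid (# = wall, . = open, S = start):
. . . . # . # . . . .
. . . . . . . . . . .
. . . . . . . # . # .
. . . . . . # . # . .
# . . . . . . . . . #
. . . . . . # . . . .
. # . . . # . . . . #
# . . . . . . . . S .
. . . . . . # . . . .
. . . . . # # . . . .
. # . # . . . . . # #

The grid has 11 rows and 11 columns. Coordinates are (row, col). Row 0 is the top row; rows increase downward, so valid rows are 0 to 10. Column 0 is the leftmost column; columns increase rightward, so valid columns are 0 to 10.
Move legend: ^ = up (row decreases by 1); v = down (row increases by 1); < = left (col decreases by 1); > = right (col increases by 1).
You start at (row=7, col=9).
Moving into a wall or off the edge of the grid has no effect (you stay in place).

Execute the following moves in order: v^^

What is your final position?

Start: (row=7, col=9)
  v (down): (row=7, col=9) -> (row=8, col=9)
  ^ (up): (row=8, col=9) -> (row=7, col=9)
  ^ (up): (row=7, col=9) -> (row=6, col=9)
Final: (row=6, col=9)

Answer: Final position: (row=6, col=9)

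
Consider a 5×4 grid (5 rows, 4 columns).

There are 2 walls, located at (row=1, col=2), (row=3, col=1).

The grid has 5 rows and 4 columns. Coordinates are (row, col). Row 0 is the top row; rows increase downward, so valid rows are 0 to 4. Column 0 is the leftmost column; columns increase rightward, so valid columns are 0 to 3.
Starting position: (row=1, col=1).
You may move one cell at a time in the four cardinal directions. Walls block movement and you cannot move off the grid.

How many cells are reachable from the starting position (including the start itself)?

BFS flood-fill from (row=1, col=1):
  Distance 0: (row=1, col=1)
  Distance 1: (row=0, col=1), (row=1, col=0), (row=2, col=1)
  Distance 2: (row=0, col=0), (row=0, col=2), (row=2, col=0), (row=2, col=2)
  Distance 3: (row=0, col=3), (row=2, col=3), (row=3, col=0), (row=3, col=2)
  Distance 4: (row=1, col=3), (row=3, col=3), (row=4, col=0), (row=4, col=2)
  Distance 5: (row=4, col=1), (row=4, col=3)
Total reachable: 18 (grid has 18 open cells total)

Answer: Reachable cells: 18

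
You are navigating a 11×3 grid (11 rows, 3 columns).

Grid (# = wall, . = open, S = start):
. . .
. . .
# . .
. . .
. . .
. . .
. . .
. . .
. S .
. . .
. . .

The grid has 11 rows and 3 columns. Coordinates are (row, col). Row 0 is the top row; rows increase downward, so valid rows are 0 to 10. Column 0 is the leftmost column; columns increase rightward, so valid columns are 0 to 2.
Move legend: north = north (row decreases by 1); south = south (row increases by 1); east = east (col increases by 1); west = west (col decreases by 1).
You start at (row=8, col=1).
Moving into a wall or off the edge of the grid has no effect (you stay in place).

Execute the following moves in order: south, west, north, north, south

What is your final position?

Start: (row=8, col=1)
  south (south): (row=8, col=1) -> (row=9, col=1)
  west (west): (row=9, col=1) -> (row=9, col=0)
  north (north): (row=9, col=0) -> (row=8, col=0)
  north (north): (row=8, col=0) -> (row=7, col=0)
  south (south): (row=7, col=0) -> (row=8, col=0)
Final: (row=8, col=0)

Answer: Final position: (row=8, col=0)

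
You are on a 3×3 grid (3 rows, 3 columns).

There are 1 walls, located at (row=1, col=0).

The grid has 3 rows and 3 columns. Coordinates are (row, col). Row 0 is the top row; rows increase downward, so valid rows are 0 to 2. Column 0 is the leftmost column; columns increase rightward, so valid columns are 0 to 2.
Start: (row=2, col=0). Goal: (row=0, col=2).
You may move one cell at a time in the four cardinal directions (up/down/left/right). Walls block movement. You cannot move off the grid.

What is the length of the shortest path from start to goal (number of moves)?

Answer: Shortest path length: 4

Derivation:
BFS from (row=2, col=0) until reaching (row=0, col=2):
  Distance 0: (row=2, col=0)
  Distance 1: (row=2, col=1)
  Distance 2: (row=1, col=1), (row=2, col=2)
  Distance 3: (row=0, col=1), (row=1, col=2)
  Distance 4: (row=0, col=0), (row=0, col=2)  <- goal reached here
One shortest path (4 moves): (row=2, col=0) -> (row=2, col=1) -> (row=2, col=2) -> (row=1, col=2) -> (row=0, col=2)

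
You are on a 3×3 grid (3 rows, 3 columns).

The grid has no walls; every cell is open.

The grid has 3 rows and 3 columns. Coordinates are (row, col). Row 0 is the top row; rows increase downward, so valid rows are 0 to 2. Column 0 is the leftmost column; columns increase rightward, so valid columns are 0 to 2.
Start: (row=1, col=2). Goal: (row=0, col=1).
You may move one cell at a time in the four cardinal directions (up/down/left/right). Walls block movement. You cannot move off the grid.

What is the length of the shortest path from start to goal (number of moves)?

BFS from (row=1, col=2) until reaching (row=0, col=1):
  Distance 0: (row=1, col=2)
  Distance 1: (row=0, col=2), (row=1, col=1), (row=2, col=2)
  Distance 2: (row=0, col=1), (row=1, col=0), (row=2, col=1)  <- goal reached here
One shortest path (2 moves): (row=1, col=2) -> (row=1, col=1) -> (row=0, col=1)

Answer: Shortest path length: 2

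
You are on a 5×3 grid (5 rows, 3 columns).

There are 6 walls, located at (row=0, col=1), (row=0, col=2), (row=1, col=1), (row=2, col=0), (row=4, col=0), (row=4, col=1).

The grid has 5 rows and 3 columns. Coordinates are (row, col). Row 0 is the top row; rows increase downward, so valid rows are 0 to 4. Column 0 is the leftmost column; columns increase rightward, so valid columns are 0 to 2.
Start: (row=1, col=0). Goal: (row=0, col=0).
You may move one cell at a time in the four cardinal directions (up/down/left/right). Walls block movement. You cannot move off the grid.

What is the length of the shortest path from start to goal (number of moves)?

BFS from (row=1, col=0) until reaching (row=0, col=0):
  Distance 0: (row=1, col=0)
  Distance 1: (row=0, col=0)  <- goal reached here
One shortest path (1 moves): (row=1, col=0) -> (row=0, col=0)

Answer: Shortest path length: 1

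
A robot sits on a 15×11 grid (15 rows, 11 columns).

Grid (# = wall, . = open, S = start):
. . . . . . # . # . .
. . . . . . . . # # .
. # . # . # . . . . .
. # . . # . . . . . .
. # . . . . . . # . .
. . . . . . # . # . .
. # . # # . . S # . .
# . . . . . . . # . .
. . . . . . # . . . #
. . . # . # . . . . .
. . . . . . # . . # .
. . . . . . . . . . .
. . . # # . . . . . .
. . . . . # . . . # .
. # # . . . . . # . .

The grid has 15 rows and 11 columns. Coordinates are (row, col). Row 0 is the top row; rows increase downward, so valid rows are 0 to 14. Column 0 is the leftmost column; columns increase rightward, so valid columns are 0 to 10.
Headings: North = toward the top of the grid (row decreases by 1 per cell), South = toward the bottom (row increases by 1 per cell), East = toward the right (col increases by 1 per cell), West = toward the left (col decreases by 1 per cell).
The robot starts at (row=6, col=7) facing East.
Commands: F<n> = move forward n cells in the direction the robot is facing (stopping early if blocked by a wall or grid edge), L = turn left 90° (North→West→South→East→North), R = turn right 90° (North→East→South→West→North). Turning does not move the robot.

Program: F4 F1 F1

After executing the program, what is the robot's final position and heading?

Start: (row=6, col=7), facing East
  F4: move forward 0/4 (blocked), now at (row=6, col=7)
  F1: move forward 0/1 (blocked), now at (row=6, col=7)
  F1: move forward 0/1 (blocked), now at (row=6, col=7)
Final: (row=6, col=7), facing East

Answer: Final position: (row=6, col=7), facing East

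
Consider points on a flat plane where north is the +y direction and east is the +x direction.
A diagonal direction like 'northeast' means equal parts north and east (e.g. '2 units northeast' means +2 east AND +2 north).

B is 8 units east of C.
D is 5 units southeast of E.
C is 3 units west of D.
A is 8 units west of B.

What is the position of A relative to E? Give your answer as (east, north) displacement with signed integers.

Answer: A is at (east=2, north=-5) relative to E.

Derivation:
Place E at the origin (east=0, north=0).
  D is 5 units southeast of E: delta (east=+5, north=-5); D at (east=5, north=-5).
  C is 3 units west of D: delta (east=-3, north=+0); C at (east=2, north=-5).
  B is 8 units east of C: delta (east=+8, north=+0); B at (east=10, north=-5).
  A is 8 units west of B: delta (east=-8, north=+0); A at (east=2, north=-5).
Therefore A relative to E: (east=2, north=-5).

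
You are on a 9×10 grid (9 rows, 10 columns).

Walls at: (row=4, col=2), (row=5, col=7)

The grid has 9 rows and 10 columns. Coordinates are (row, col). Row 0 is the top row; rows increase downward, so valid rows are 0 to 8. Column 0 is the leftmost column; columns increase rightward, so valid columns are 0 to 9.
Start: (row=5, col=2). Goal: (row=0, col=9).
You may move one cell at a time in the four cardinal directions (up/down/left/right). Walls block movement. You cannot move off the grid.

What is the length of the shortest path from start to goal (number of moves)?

BFS from (row=5, col=2) until reaching (row=0, col=9):
  Distance 0: (row=5, col=2)
  Distance 1: (row=5, col=1), (row=5, col=3), (row=6, col=2)
  Distance 2: (row=4, col=1), (row=4, col=3), (row=5, col=0), (row=5, col=4), (row=6, col=1), (row=6, col=3), (row=7, col=2)
  Distance 3: (row=3, col=1), (row=3, col=3), (row=4, col=0), (row=4, col=4), (row=5, col=5), (row=6, col=0), (row=6, col=4), (row=7, col=1), (row=7, col=3), (row=8, col=2)
  Distance 4: (row=2, col=1), (row=2, col=3), (row=3, col=0), (row=3, col=2), (row=3, col=4), (row=4, col=5), (row=5, col=6), (row=6, col=5), (row=7, col=0), (row=7, col=4), (row=8, col=1), (row=8, col=3)
  Distance 5: (row=1, col=1), (row=1, col=3), (row=2, col=0), (row=2, col=2), (row=2, col=4), (row=3, col=5), (row=4, col=6), (row=6, col=6), (row=7, col=5), (row=8, col=0), (row=8, col=4)
  Distance 6: (row=0, col=1), (row=0, col=3), (row=1, col=0), (row=1, col=2), (row=1, col=4), (row=2, col=5), (row=3, col=6), (row=4, col=7), (row=6, col=7), (row=7, col=6), (row=8, col=5)
  Distance 7: (row=0, col=0), (row=0, col=2), (row=0, col=4), (row=1, col=5), (row=2, col=6), (row=3, col=7), (row=4, col=8), (row=6, col=8), (row=7, col=7), (row=8, col=6)
  Distance 8: (row=0, col=5), (row=1, col=6), (row=2, col=7), (row=3, col=8), (row=4, col=9), (row=5, col=8), (row=6, col=9), (row=7, col=8), (row=8, col=7)
  Distance 9: (row=0, col=6), (row=1, col=7), (row=2, col=8), (row=3, col=9), (row=5, col=9), (row=7, col=9), (row=8, col=8)
  Distance 10: (row=0, col=7), (row=1, col=8), (row=2, col=9), (row=8, col=9)
  Distance 11: (row=0, col=8), (row=1, col=9)
  Distance 12: (row=0, col=9)  <- goal reached here
One shortest path (12 moves): (row=5, col=2) -> (row=5, col=3) -> (row=5, col=4) -> (row=5, col=5) -> (row=5, col=6) -> (row=4, col=6) -> (row=4, col=7) -> (row=4, col=8) -> (row=4, col=9) -> (row=3, col=9) -> (row=2, col=9) -> (row=1, col=9) -> (row=0, col=9)

Answer: Shortest path length: 12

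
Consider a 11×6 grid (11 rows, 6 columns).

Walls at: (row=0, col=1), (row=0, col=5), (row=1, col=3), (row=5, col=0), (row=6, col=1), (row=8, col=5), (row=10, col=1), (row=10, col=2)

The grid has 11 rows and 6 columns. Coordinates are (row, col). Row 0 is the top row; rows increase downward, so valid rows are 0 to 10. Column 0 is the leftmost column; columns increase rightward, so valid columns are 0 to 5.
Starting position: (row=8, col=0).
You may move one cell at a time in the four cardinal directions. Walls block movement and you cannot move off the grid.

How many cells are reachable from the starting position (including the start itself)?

BFS flood-fill from (row=8, col=0):
  Distance 0: (row=8, col=0)
  Distance 1: (row=7, col=0), (row=8, col=1), (row=9, col=0)
  Distance 2: (row=6, col=0), (row=7, col=1), (row=8, col=2), (row=9, col=1), (row=10, col=0)
  Distance 3: (row=7, col=2), (row=8, col=3), (row=9, col=2)
  Distance 4: (row=6, col=2), (row=7, col=3), (row=8, col=4), (row=9, col=3)
  Distance 5: (row=5, col=2), (row=6, col=3), (row=7, col=4), (row=9, col=4), (row=10, col=3)
  Distance 6: (row=4, col=2), (row=5, col=1), (row=5, col=3), (row=6, col=4), (row=7, col=5), (row=9, col=5), (row=10, col=4)
  Distance 7: (row=3, col=2), (row=4, col=1), (row=4, col=3), (row=5, col=4), (row=6, col=5), (row=10, col=5)
  Distance 8: (row=2, col=2), (row=3, col=1), (row=3, col=3), (row=4, col=0), (row=4, col=4), (row=5, col=5)
  Distance 9: (row=1, col=2), (row=2, col=1), (row=2, col=3), (row=3, col=0), (row=3, col=4), (row=4, col=5)
  Distance 10: (row=0, col=2), (row=1, col=1), (row=2, col=0), (row=2, col=4), (row=3, col=5)
  Distance 11: (row=0, col=3), (row=1, col=0), (row=1, col=4), (row=2, col=5)
  Distance 12: (row=0, col=0), (row=0, col=4), (row=1, col=5)
Total reachable: 58 (grid has 58 open cells total)

Answer: Reachable cells: 58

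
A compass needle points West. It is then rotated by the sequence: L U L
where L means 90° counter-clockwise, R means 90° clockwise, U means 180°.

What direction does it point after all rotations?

Start: West
  L (left (90° counter-clockwise)) -> South
  U (U-turn (180°)) -> North
  L (left (90° counter-clockwise)) -> West
Final: West

Answer: Final heading: West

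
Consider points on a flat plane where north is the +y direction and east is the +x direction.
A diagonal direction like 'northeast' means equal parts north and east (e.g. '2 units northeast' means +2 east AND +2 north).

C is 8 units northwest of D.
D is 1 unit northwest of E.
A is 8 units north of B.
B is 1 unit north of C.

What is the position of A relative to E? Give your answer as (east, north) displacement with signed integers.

Place E at the origin (east=0, north=0).
  D is 1 unit northwest of E: delta (east=-1, north=+1); D at (east=-1, north=1).
  C is 8 units northwest of D: delta (east=-8, north=+8); C at (east=-9, north=9).
  B is 1 unit north of C: delta (east=+0, north=+1); B at (east=-9, north=10).
  A is 8 units north of B: delta (east=+0, north=+8); A at (east=-9, north=18).
Therefore A relative to E: (east=-9, north=18).

Answer: A is at (east=-9, north=18) relative to E.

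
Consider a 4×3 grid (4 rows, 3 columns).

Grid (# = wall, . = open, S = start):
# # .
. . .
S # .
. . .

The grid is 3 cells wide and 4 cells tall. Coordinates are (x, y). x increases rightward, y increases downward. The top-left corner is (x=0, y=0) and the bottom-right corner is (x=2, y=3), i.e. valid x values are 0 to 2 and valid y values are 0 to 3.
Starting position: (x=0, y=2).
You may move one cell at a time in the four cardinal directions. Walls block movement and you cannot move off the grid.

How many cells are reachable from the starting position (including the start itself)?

BFS flood-fill from (x=0, y=2):
  Distance 0: (x=0, y=2)
  Distance 1: (x=0, y=1), (x=0, y=3)
  Distance 2: (x=1, y=1), (x=1, y=3)
  Distance 3: (x=2, y=1), (x=2, y=3)
  Distance 4: (x=2, y=0), (x=2, y=2)
Total reachable: 9 (grid has 9 open cells total)

Answer: Reachable cells: 9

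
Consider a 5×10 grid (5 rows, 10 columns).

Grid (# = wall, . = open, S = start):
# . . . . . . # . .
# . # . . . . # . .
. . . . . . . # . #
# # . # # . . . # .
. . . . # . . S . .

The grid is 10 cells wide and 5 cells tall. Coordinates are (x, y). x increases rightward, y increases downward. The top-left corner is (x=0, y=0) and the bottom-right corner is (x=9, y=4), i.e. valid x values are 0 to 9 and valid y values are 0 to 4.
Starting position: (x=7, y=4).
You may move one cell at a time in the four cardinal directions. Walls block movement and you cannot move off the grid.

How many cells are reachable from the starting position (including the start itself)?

BFS flood-fill from (x=7, y=4):
  Distance 0: (x=7, y=4)
  Distance 1: (x=7, y=3), (x=6, y=4), (x=8, y=4)
  Distance 2: (x=6, y=3), (x=5, y=4), (x=9, y=4)
  Distance 3: (x=6, y=2), (x=5, y=3), (x=9, y=3)
  Distance 4: (x=6, y=1), (x=5, y=2)
  Distance 5: (x=6, y=0), (x=5, y=1), (x=4, y=2)
  Distance 6: (x=5, y=0), (x=4, y=1), (x=3, y=2)
  Distance 7: (x=4, y=0), (x=3, y=1), (x=2, y=2)
  Distance 8: (x=3, y=0), (x=1, y=2), (x=2, y=3)
  Distance 9: (x=2, y=0), (x=1, y=1), (x=0, y=2), (x=2, y=4)
  Distance 10: (x=1, y=0), (x=1, y=4), (x=3, y=4)
  Distance 11: (x=0, y=4)
Total reachable: 32 (grid has 37 open cells total)

Answer: Reachable cells: 32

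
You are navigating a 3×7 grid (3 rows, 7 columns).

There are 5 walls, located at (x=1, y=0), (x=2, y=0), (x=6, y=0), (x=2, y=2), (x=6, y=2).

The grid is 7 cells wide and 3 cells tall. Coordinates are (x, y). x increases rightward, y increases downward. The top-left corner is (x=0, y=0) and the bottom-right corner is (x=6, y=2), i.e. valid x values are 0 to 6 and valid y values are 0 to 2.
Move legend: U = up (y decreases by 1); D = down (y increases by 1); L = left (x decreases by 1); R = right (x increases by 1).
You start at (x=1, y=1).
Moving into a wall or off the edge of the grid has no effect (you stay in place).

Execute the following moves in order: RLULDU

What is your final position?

Start: (x=1, y=1)
  R (right): (x=1, y=1) -> (x=2, y=1)
  L (left): (x=2, y=1) -> (x=1, y=1)
  U (up): blocked, stay at (x=1, y=1)
  L (left): (x=1, y=1) -> (x=0, y=1)
  D (down): (x=0, y=1) -> (x=0, y=2)
  U (up): (x=0, y=2) -> (x=0, y=1)
Final: (x=0, y=1)

Answer: Final position: (x=0, y=1)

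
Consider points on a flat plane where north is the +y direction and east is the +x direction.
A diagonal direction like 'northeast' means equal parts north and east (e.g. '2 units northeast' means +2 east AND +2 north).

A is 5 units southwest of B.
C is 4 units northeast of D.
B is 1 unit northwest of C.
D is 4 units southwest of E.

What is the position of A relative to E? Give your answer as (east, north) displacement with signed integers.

Place E at the origin (east=0, north=0).
  D is 4 units southwest of E: delta (east=-4, north=-4); D at (east=-4, north=-4).
  C is 4 units northeast of D: delta (east=+4, north=+4); C at (east=0, north=0).
  B is 1 unit northwest of C: delta (east=-1, north=+1); B at (east=-1, north=1).
  A is 5 units southwest of B: delta (east=-5, north=-5); A at (east=-6, north=-4).
Therefore A relative to E: (east=-6, north=-4).

Answer: A is at (east=-6, north=-4) relative to E.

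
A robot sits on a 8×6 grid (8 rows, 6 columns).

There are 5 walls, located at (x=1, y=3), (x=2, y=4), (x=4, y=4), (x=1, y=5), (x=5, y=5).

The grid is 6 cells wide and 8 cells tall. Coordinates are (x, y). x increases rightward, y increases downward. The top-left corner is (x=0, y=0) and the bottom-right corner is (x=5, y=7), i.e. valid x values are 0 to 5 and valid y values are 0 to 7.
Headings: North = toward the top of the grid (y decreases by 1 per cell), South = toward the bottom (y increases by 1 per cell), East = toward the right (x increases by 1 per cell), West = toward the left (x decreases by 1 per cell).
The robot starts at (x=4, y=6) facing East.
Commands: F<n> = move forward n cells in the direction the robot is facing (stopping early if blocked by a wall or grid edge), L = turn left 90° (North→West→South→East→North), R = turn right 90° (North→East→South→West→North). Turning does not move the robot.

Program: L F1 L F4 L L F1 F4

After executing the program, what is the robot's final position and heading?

Answer: Final position: (x=4, y=5), facing East

Derivation:
Start: (x=4, y=6), facing East
  L: turn left, now facing North
  F1: move forward 1, now at (x=4, y=5)
  L: turn left, now facing West
  F4: move forward 2/4 (blocked), now at (x=2, y=5)
  L: turn left, now facing South
  L: turn left, now facing East
  F1: move forward 1, now at (x=3, y=5)
  F4: move forward 1/4 (blocked), now at (x=4, y=5)
Final: (x=4, y=5), facing East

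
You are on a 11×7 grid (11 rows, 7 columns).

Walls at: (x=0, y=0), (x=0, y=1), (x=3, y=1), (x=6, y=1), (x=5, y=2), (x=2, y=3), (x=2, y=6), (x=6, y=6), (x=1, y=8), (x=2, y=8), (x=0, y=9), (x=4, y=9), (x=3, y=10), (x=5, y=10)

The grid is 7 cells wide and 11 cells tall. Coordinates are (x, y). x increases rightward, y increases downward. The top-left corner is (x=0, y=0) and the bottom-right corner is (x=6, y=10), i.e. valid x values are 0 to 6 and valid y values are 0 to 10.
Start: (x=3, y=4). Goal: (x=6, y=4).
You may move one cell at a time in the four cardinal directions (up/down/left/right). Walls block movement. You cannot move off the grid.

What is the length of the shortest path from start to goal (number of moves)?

BFS from (x=3, y=4) until reaching (x=6, y=4):
  Distance 0: (x=3, y=4)
  Distance 1: (x=3, y=3), (x=2, y=4), (x=4, y=4), (x=3, y=5)
  Distance 2: (x=3, y=2), (x=4, y=3), (x=1, y=4), (x=5, y=4), (x=2, y=5), (x=4, y=5), (x=3, y=6)
  Distance 3: (x=2, y=2), (x=4, y=2), (x=1, y=3), (x=5, y=3), (x=0, y=4), (x=6, y=4), (x=1, y=5), (x=5, y=5), (x=4, y=6), (x=3, y=7)  <- goal reached here
One shortest path (3 moves): (x=3, y=4) -> (x=4, y=4) -> (x=5, y=4) -> (x=6, y=4)

Answer: Shortest path length: 3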